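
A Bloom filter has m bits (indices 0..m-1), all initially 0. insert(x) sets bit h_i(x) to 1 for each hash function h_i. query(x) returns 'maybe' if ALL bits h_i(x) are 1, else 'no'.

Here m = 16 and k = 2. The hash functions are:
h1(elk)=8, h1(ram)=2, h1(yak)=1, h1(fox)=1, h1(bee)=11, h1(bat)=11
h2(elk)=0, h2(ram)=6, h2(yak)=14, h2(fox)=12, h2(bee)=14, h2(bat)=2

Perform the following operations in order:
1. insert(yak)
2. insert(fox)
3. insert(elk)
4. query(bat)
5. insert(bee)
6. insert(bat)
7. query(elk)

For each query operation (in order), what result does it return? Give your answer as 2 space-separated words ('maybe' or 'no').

Answer: no maybe

Derivation:
Start: bits=0000000000000000
Op 1: insert yak -> sets bits 1 14 -> bits=0100000000000010
Op 2: insert fox -> sets bits 1 12 -> bits=0100000000001010
Op 3: insert elk -> sets bits 0 8 -> bits=1100000010001010
Op 4: query bat -> checks bit2=0, bit11=0 (has a 0) -> no
Op 5: insert bee -> sets bits 11 14 -> bits=1100000010011010
Op 6: insert bat -> sets bits 2 11 -> bits=1110000010011010
Op 7: query elk -> checks bit0=1, bit8=1 (all 1) -> maybe
Query results in order: no maybe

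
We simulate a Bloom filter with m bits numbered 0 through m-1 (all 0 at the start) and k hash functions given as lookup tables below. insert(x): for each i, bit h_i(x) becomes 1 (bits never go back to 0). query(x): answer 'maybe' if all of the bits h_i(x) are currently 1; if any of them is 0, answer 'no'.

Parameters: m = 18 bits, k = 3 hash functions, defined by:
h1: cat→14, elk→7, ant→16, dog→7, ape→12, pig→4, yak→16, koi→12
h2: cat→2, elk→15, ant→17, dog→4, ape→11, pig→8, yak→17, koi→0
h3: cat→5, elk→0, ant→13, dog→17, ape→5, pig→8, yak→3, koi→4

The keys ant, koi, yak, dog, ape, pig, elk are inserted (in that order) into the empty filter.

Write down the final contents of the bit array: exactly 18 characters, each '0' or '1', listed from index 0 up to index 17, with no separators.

Start: bits=000000000000000000
After insert 'ant': sets bits 13 16 17 -> bits=000000000000010011
After insert 'koi': sets bits 0 4 12 -> bits=100010000000110011
After insert 'yak': sets bits 3 16 17 -> bits=100110000000110011
After insert 'dog': sets bits 4 7 17 -> bits=100110010000110011
After insert 'ape': sets bits 5 11 12 -> bits=100111010001110011
After insert 'pig': sets bits 4 8 -> bits=100111011001110011
After insert 'elk': sets bits 0 7 15 -> bits=100111011001110111

Answer: 100111011001110111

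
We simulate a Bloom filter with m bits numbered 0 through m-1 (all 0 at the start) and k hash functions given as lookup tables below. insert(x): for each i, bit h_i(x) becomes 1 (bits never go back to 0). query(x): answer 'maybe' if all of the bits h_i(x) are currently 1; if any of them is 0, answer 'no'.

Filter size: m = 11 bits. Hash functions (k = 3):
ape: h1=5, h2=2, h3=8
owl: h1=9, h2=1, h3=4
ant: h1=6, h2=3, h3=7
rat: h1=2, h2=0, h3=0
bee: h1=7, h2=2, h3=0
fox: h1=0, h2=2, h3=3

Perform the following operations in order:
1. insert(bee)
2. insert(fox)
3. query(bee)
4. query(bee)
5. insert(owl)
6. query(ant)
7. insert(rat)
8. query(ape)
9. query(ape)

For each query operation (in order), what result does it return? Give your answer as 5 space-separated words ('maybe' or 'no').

Answer: maybe maybe no no no

Derivation:
Start: bits=00000000000
Op 1: insert bee -> sets bits 0 2 7 -> bits=10100001000
Op 2: insert fox -> sets bits 0 2 3 -> bits=10110001000
Op 3: query bee -> checks bit0=1, bit2=1, bit7=1 (all 1) -> maybe
Op 4: query bee -> checks bit0=1, bit2=1, bit7=1 (all 1) -> maybe
Op 5: insert owl -> sets bits 1 4 9 -> bits=11111001010
Op 6: query ant -> checks bit3=1, bit6=0, bit7=1 (has a 0) -> no
Op 7: insert rat -> sets bits 0 2 -> bits=11111001010
Op 8: query ape -> checks bit2=1, bit5=0, bit8=0 (has a 0) -> no
Op 9: query ape -> checks bit2=1, bit5=0, bit8=0 (has a 0) -> no
Query results in order: maybe maybe no no no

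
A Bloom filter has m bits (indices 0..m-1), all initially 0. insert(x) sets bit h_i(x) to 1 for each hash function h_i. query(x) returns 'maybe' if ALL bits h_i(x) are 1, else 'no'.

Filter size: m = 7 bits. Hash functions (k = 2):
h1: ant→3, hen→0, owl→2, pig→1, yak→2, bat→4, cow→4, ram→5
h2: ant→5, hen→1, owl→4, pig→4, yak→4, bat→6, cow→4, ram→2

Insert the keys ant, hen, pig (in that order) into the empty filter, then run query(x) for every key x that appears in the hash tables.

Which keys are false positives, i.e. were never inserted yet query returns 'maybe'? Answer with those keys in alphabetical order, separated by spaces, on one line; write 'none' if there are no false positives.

Start: bits=0000000
After insert 'ant': sets bits 3 5 -> bits=0001010
After insert 'hen': sets bits 0 1 -> bits=1101010
After insert 'pig': sets bits 1 4 -> bits=1101110
Not inserted: bat cow owl ram yak — query each against bits=1101110:
query bat: checks bit4=1, bit6=0 (has a 0) -> no => not a false positive
query cow: checks bit4=1 (all 1) -> maybe => FALSE POSITIVE
query owl: checks bit2=0, bit4=1 (has a 0) -> no => not a false positive
query ram: checks bit2=0, bit5=1 (has a 0) -> no => not a false positive
query yak: checks bit2=0, bit4=1 (has a 0) -> no => not a false positive
False positives (alphabetical): cow

Answer: cow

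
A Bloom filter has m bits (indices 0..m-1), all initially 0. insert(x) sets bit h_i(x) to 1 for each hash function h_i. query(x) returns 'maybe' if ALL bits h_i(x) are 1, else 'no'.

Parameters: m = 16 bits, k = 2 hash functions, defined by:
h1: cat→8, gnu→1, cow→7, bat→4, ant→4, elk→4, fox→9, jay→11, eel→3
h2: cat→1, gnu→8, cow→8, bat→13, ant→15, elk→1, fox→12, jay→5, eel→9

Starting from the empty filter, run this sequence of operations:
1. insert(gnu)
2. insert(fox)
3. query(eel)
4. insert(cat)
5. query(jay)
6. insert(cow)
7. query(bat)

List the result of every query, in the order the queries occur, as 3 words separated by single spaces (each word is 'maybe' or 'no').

Start: bits=0000000000000000
Op 1: insert gnu -> sets bits 1 8 -> bits=0100000010000000
Op 2: insert fox -> sets bits 9 12 -> bits=0100000011001000
Op 3: query eel -> checks bit3=0, bit9=1 (has a 0) -> no
Op 4: insert cat -> sets bits 1 8 -> bits=0100000011001000
Op 5: query jay -> checks bit5=0, bit11=0 (has a 0) -> no
Op 6: insert cow -> sets bits 7 8 -> bits=0100000111001000
Op 7: query bat -> checks bit4=0, bit13=0 (has a 0) -> no
Query results in order: no no no

Answer: no no no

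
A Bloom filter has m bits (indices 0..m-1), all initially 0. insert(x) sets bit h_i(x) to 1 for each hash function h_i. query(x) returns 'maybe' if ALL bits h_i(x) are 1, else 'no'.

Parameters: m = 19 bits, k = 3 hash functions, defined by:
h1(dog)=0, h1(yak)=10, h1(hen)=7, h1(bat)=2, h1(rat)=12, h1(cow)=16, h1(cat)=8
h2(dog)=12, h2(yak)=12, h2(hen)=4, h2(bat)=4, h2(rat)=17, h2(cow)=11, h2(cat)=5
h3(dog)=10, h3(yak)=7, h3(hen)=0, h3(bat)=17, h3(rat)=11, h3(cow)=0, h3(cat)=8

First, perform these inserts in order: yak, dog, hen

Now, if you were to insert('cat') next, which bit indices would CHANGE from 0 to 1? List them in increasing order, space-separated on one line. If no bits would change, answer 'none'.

Start: bits=0000000000000000000
After insert 'yak': sets bits 7 10 12 -> bits=0000000100101000000
After insert 'dog': sets bits 0 10 12 -> bits=1000000100101000000
After insert 'hen': sets bits 0 4 7 -> bits=1000100100101000000
insert 'cat' would touch bits 5 8; currently bit5=0, bit8=0
Bits that are 0 among those (would change 0->1): 5 8

Answer: 5 8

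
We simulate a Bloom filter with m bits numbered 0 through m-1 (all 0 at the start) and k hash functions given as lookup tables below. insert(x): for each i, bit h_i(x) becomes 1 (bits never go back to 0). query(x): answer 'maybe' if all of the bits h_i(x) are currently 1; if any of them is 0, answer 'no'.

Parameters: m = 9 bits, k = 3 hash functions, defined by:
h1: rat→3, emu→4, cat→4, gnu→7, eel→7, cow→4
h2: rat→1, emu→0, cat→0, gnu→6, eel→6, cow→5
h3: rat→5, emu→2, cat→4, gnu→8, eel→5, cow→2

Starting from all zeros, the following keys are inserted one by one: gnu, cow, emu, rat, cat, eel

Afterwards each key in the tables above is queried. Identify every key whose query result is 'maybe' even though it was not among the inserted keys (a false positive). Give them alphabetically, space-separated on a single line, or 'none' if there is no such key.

Start: bits=000000000
After insert 'gnu': sets bits 6 7 8 -> bits=000000111
After insert 'cow': sets bits 2 4 5 -> bits=001011111
After insert 'emu': sets bits 0 2 4 -> bits=101011111
After insert 'rat': sets bits 1 3 5 -> bits=111111111
After insert 'cat': sets bits 0 4 -> bits=111111111
After insert 'eel': sets bits 5 6 7 -> bits=111111111
Not inserted: (none) — query each against bits=111111111:
False positives (alphabetical): none

Answer: none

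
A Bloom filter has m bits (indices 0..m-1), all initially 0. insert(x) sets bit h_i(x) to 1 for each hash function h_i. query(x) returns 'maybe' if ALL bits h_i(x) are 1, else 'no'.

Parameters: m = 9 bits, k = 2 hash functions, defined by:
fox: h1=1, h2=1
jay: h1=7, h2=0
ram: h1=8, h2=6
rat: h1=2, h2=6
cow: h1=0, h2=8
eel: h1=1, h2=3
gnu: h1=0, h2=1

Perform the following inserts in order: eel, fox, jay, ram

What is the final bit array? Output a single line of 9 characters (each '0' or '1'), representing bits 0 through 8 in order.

Start: bits=000000000
After insert 'eel': sets bits 1 3 -> bits=010100000
After insert 'fox': sets bits 1 -> bits=010100000
After insert 'jay': sets bits 0 7 -> bits=110100010
After insert 'ram': sets bits 6 8 -> bits=110100111

Answer: 110100111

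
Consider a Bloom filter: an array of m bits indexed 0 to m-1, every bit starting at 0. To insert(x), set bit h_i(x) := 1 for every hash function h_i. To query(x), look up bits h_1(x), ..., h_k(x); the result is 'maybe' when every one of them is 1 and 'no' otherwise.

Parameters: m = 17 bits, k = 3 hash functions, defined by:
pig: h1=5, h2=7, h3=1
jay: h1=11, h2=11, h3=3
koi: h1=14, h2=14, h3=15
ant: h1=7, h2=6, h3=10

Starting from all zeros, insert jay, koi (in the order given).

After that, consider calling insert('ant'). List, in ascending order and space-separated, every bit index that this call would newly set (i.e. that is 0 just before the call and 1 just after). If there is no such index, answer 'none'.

Answer: 6 7 10

Derivation:
Start: bits=00000000000000000
After insert 'jay': sets bits 3 11 -> bits=00010000000100000
After insert 'koi': sets bits 14 15 -> bits=00010000000100110
insert 'ant' would touch bits 6 7 10; currently bit6=0, bit7=0, bit10=0
Bits that are 0 among those (would change 0->1): 6 7 10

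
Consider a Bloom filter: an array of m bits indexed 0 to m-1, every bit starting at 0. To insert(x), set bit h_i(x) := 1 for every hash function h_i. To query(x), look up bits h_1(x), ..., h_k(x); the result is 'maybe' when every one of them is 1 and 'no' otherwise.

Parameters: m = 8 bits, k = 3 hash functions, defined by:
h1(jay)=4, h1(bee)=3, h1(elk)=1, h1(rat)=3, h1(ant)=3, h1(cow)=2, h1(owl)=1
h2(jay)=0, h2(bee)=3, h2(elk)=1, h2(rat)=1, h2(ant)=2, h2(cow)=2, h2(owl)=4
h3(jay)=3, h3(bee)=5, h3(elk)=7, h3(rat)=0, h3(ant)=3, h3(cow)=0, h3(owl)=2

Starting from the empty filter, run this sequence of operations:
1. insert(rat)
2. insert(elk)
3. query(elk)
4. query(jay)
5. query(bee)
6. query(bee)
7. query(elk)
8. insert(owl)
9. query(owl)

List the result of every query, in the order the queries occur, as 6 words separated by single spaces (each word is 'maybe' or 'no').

Start: bits=00000000
Op 1: insert rat -> sets bits 0 1 3 -> bits=11010000
Op 2: insert elk -> sets bits 1 7 -> bits=11010001
Op 3: query elk -> checks bit1=1, bit7=1 (all 1) -> maybe
Op 4: query jay -> checks bit0=1, bit3=1, bit4=0 (has a 0) -> no
Op 5: query bee -> checks bit3=1, bit5=0 (has a 0) -> no
Op 6: query bee -> checks bit3=1, bit5=0 (has a 0) -> no
Op 7: query elk -> checks bit1=1, bit7=1 (all 1) -> maybe
Op 8: insert owl -> sets bits 1 2 4 -> bits=11111001
Op 9: query owl -> checks bit1=1, bit2=1, bit4=1 (all 1) -> maybe
Query results in order: maybe no no no maybe maybe

Answer: maybe no no no maybe maybe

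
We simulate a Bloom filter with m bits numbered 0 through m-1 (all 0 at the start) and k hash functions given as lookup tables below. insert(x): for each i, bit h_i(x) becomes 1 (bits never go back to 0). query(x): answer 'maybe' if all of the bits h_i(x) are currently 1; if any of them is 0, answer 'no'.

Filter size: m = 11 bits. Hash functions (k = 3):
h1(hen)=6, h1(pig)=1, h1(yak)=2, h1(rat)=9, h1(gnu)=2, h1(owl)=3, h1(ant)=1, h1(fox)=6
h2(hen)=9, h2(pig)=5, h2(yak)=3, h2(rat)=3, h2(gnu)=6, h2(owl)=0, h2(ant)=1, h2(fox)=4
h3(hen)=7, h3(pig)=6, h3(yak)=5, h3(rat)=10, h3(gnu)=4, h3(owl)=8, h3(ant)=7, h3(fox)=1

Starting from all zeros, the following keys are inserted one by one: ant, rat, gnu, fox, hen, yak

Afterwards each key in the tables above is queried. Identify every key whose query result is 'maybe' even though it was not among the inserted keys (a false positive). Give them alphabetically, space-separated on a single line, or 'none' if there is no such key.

Answer: pig

Derivation:
Start: bits=00000000000
After insert 'ant': sets bits 1 7 -> bits=01000001000
After insert 'rat': sets bits 3 9 10 -> bits=01010001011
After insert 'gnu': sets bits 2 4 6 -> bits=01111011011
After insert 'fox': sets bits 1 4 6 -> bits=01111011011
After insert 'hen': sets bits 6 7 9 -> bits=01111011011
After insert 'yak': sets bits 2 3 5 -> bits=01111111011
Not inserted: owl pig — query each against bits=01111111011:
query owl: checks bit0=0, bit3=1, bit8=0 (has a 0) -> no => not a false positive
query pig: checks bit1=1, bit5=1, bit6=1 (all 1) -> maybe => FALSE POSITIVE
False positives (alphabetical): pig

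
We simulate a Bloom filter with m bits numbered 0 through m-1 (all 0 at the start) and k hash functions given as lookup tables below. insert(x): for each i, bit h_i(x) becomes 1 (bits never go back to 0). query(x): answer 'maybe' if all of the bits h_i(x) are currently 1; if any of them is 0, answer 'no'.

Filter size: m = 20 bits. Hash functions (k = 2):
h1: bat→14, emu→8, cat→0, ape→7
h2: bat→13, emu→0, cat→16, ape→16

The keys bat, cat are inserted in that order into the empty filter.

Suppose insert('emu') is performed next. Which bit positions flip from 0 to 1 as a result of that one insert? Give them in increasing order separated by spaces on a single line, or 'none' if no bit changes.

Start: bits=00000000000000000000
After insert 'bat': sets bits 13 14 -> bits=00000000000001100000
After insert 'cat': sets bits 0 16 -> bits=10000000000001101000
insert 'emu' would touch bits 0 8; currently bit0=1, bit8=0
Bits that are 0 among those (would change 0->1): 8

Answer: 8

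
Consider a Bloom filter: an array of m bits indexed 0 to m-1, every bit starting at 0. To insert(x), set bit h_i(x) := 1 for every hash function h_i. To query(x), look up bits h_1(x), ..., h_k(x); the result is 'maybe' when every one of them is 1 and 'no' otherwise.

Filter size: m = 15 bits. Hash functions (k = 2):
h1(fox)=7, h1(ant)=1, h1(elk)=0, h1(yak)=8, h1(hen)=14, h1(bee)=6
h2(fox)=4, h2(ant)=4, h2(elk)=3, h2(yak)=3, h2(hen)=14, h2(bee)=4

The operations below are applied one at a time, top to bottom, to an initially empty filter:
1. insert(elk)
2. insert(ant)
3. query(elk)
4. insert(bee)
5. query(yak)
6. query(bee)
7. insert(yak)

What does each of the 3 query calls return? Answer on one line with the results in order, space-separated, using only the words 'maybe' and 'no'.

Answer: maybe no maybe

Derivation:
Start: bits=000000000000000
Op 1: insert elk -> sets bits 0 3 -> bits=100100000000000
Op 2: insert ant -> sets bits 1 4 -> bits=110110000000000
Op 3: query elk -> checks bit0=1, bit3=1 (all 1) -> maybe
Op 4: insert bee -> sets bits 4 6 -> bits=110110100000000
Op 5: query yak -> checks bit3=1, bit8=0 (has a 0) -> no
Op 6: query bee -> checks bit4=1, bit6=1 (all 1) -> maybe
Op 7: insert yak -> sets bits 3 8 -> bits=110110101000000
Query results in order: maybe no maybe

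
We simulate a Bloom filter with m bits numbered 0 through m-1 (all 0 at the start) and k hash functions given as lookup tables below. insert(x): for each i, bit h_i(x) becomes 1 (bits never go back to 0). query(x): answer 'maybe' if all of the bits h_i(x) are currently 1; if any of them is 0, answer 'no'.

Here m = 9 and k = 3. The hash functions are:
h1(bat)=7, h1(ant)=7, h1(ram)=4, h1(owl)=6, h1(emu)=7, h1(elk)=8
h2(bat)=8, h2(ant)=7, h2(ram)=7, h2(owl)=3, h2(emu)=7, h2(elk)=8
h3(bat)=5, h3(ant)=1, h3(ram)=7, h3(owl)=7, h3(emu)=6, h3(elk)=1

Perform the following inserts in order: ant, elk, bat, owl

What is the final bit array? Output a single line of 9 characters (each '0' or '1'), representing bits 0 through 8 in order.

Start: bits=000000000
After insert 'ant': sets bits 1 7 -> bits=010000010
After insert 'elk': sets bits 1 8 -> bits=010000011
After insert 'bat': sets bits 5 7 8 -> bits=010001011
After insert 'owl': sets bits 3 6 7 -> bits=010101111

Answer: 010101111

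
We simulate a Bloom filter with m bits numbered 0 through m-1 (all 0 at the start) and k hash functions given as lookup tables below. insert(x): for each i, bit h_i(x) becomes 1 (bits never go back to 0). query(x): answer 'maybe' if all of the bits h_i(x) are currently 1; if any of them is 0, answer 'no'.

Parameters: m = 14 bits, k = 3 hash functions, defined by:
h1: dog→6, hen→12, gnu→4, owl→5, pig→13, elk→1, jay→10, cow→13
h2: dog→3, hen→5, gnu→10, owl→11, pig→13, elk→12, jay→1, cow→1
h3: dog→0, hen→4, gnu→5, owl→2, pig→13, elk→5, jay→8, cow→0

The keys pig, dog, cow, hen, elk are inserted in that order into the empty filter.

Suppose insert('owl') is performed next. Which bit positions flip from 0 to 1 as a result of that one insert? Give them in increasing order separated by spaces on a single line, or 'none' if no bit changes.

Answer: 2 11

Derivation:
Start: bits=00000000000000
After insert 'pig': sets bits 13 -> bits=00000000000001
After insert 'dog': sets bits 0 3 6 -> bits=10010010000001
After insert 'cow': sets bits 0 1 13 -> bits=11010010000001
After insert 'hen': sets bits 4 5 12 -> bits=11011110000011
After insert 'elk': sets bits 1 5 12 -> bits=11011110000011
insert 'owl' would touch bits 2 5 11; currently bit2=0, bit5=1, bit11=0
Bits that are 0 among those (would change 0->1): 2 11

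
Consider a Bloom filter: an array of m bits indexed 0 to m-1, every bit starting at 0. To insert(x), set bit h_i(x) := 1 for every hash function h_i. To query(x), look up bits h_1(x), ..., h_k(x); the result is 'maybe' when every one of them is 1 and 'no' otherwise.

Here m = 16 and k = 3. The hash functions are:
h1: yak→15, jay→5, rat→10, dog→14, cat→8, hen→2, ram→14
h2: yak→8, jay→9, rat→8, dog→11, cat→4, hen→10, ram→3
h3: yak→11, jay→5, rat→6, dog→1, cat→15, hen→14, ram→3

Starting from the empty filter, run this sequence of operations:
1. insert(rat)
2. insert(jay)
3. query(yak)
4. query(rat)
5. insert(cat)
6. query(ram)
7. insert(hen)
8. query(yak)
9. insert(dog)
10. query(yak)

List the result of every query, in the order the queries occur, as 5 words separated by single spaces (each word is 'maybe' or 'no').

Start: bits=0000000000000000
Op 1: insert rat -> sets bits 6 8 10 -> bits=0000001010100000
Op 2: insert jay -> sets bits 5 9 -> bits=0000011011100000
Op 3: query yak -> checks bit8=1, bit11=0, bit15=0 (has a 0) -> no
Op 4: query rat -> checks bit6=1, bit8=1, bit10=1 (all 1) -> maybe
Op 5: insert cat -> sets bits 4 8 15 -> bits=0000111011100001
Op 6: query ram -> checks bit3=0, bit14=0 (has a 0) -> no
Op 7: insert hen -> sets bits 2 10 14 -> bits=0010111011100011
Op 8: query yak -> checks bit8=1, bit11=0, bit15=1 (has a 0) -> no
Op 9: insert dog -> sets bits 1 11 14 -> bits=0110111011110011
Op 10: query yak -> checks bit8=1, bit11=1, bit15=1 (all 1) -> maybe
Query results in order: no maybe no no maybe

Answer: no maybe no no maybe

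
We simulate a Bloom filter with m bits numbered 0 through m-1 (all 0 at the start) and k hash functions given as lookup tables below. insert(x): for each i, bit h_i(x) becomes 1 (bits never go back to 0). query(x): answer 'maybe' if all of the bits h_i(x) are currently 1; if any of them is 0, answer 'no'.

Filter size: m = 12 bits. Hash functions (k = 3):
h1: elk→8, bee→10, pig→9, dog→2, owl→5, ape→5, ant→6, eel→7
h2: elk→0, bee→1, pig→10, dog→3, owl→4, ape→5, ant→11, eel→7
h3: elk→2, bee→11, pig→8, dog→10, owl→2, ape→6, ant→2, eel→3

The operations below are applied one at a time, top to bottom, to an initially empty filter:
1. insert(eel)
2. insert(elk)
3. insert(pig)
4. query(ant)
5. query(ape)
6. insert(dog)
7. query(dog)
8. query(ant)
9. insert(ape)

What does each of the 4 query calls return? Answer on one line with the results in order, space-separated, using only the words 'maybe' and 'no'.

Answer: no no maybe no

Derivation:
Start: bits=000000000000
Op 1: insert eel -> sets bits 3 7 -> bits=000100010000
Op 2: insert elk -> sets bits 0 2 8 -> bits=101100011000
Op 3: insert pig -> sets bits 8 9 10 -> bits=101100011110
Op 4: query ant -> checks bit2=1, bit6=0, bit11=0 (has a 0) -> no
Op 5: query ape -> checks bit5=0, bit6=0 (has a 0) -> no
Op 6: insert dog -> sets bits 2 3 10 -> bits=101100011110
Op 7: query dog -> checks bit2=1, bit3=1, bit10=1 (all 1) -> maybe
Op 8: query ant -> checks bit2=1, bit6=0, bit11=0 (has a 0) -> no
Op 9: insert ape -> sets bits 5 6 -> bits=101101111110
Query results in order: no no maybe no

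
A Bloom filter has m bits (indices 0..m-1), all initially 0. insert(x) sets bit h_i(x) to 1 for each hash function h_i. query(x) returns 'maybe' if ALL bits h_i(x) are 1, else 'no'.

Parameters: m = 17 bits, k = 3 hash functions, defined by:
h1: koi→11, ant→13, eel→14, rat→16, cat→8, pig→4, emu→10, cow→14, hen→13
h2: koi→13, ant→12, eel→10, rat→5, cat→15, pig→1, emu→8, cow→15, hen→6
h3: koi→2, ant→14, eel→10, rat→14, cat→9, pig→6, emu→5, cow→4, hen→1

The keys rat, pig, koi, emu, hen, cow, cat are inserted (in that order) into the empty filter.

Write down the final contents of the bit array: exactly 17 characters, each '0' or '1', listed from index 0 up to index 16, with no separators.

Answer: 01101110111101111

Derivation:
Start: bits=00000000000000000
After insert 'rat': sets bits 5 14 16 -> bits=00000100000000101
After insert 'pig': sets bits 1 4 6 -> bits=01001110000000101
After insert 'koi': sets bits 2 11 13 -> bits=01101110000101101
After insert 'emu': sets bits 5 8 10 -> bits=01101110101101101
After insert 'hen': sets bits 1 6 13 -> bits=01101110101101101
After insert 'cow': sets bits 4 14 15 -> bits=01101110101101111
After insert 'cat': sets bits 8 9 15 -> bits=01101110111101111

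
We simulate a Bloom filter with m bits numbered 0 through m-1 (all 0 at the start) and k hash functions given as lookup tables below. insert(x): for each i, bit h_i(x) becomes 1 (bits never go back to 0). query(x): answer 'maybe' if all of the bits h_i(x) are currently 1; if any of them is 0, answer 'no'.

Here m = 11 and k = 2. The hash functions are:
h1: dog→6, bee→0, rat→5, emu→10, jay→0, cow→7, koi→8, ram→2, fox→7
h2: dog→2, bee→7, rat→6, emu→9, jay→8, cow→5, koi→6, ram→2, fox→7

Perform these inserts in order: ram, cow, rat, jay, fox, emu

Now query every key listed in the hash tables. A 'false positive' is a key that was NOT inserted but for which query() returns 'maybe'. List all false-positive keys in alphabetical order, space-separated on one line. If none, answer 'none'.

Start: bits=00000000000
After insert 'ram': sets bits 2 -> bits=00100000000
After insert 'cow': sets bits 5 7 -> bits=00100101000
After insert 'rat': sets bits 5 6 -> bits=00100111000
After insert 'jay': sets bits 0 8 -> bits=10100111100
After insert 'fox': sets bits 7 -> bits=10100111100
After insert 'emu': sets bits 9 10 -> bits=10100111111
Not inserted: bee dog koi — query each against bits=10100111111:
query bee: checks bit0=1, bit7=1 (all 1) -> maybe => FALSE POSITIVE
query dog: checks bit2=1, bit6=1 (all 1) -> maybe => FALSE POSITIVE
query koi: checks bit6=1, bit8=1 (all 1) -> maybe => FALSE POSITIVE
False positives (alphabetical): bee dog koi

Answer: bee dog koi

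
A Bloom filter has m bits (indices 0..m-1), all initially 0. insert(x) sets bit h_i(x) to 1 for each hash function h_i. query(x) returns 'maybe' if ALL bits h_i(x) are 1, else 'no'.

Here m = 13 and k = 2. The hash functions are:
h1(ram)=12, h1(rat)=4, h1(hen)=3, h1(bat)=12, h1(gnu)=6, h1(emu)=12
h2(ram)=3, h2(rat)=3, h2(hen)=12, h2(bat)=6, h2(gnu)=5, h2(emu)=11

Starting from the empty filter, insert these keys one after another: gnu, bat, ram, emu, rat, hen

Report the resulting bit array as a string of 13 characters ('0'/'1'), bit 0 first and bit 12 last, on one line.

Answer: 0001111000011

Derivation:
Start: bits=0000000000000
After insert 'gnu': sets bits 5 6 -> bits=0000011000000
After insert 'bat': sets bits 6 12 -> bits=0000011000001
After insert 'ram': sets bits 3 12 -> bits=0001011000001
After insert 'emu': sets bits 11 12 -> bits=0001011000011
After insert 'rat': sets bits 3 4 -> bits=0001111000011
After insert 'hen': sets bits 3 12 -> bits=0001111000011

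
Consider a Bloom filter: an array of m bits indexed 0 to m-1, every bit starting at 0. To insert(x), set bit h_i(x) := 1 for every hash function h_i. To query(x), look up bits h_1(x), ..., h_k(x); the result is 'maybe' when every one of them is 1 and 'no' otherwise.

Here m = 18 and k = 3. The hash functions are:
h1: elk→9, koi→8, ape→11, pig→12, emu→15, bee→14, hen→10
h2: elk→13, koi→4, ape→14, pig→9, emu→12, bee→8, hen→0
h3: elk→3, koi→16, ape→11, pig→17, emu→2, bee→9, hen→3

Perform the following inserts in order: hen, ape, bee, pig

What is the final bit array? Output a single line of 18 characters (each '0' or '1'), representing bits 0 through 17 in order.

Start: bits=000000000000000000
After insert 'hen': sets bits 0 3 10 -> bits=100100000010000000
After insert 'ape': sets bits 11 14 -> bits=100100000011001000
After insert 'bee': sets bits 8 9 14 -> bits=100100001111001000
After insert 'pig': sets bits 9 12 17 -> bits=100100001111101001

Answer: 100100001111101001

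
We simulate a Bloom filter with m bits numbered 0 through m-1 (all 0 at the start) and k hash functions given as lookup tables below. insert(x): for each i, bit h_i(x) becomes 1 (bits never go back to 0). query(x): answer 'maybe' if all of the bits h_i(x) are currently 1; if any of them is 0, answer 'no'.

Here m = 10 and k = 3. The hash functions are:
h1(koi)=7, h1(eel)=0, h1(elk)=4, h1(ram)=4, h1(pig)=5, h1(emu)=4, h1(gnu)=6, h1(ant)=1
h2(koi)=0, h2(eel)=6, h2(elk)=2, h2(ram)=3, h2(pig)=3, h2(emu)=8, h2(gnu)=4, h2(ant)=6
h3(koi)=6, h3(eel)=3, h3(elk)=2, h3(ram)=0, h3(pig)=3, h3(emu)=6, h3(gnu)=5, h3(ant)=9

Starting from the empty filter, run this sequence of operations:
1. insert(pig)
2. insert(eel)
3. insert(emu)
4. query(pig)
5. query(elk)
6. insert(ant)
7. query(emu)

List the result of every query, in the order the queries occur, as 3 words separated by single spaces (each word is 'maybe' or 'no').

Start: bits=0000000000
Op 1: insert pig -> sets bits 3 5 -> bits=0001010000
Op 2: insert eel -> sets bits 0 3 6 -> bits=1001011000
Op 3: insert emu -> sets bits 4 6 8 -> bits=1001111010
Op 4: query pig -> checks bit3=1, bit5=1 (all 1) -> maybe
Op 5: query elk -> checks bit2=0, bit4=1 (has a 0) -> no
Op 6: insert ant -> sets bits 1 6 9 -> bits=1101111011
Op 7: query emu -> checks bit4=1, bit6=1, bit8=1 (all 1) -> maybe
Query results in order: maybe no maybe

Answer: maybe no maybe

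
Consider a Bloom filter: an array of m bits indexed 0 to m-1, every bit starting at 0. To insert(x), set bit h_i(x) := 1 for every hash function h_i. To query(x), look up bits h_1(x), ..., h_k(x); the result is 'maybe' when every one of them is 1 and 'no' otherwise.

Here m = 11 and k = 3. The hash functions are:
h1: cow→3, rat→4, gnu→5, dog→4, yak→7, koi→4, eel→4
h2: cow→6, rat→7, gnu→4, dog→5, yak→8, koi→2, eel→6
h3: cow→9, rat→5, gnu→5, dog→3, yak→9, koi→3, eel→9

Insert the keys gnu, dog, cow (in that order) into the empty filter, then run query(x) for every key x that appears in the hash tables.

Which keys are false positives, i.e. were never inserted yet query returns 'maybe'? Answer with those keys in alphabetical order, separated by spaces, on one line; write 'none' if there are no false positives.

Answer: eel

Derivation:
Start: bits=00000000000
After insert 'gnu': sets bits 4 5 -> bits=00001100000
After insert 'dog': sets bits 3 4 5 -> bits=00011100000
After insert 'cow': sets bits 3 6 9 -> bits=00011110010
Not inserted: eel koi rat yak — query each against bits=00011110010:
query eel: checks bit4=1, bit6=1, bit9=1 (all 1) -> maybe => FALSE POSITIVE
query koi: checks bit2=0, bit3=1, bit4=1 (has a 0) -> no => not a false positive
query rat: checks bit4=1, bit5=1, bit7=0 (has a 0) -> no => not a false positive
query yak: checks bit7=0, bit8=0, bit9=1 (has a 0) -> no => not a false positive
False positives (alphabetical): eel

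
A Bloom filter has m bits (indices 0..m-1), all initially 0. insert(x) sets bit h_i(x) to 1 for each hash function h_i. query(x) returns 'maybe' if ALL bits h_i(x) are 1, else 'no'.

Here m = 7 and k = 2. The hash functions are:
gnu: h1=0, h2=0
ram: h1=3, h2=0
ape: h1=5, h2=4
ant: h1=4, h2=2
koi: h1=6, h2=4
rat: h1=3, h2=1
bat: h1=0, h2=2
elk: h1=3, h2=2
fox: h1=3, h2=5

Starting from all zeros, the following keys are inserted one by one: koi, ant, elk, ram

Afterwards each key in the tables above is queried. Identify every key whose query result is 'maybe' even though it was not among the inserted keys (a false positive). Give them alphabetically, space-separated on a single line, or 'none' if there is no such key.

Answer: bat gnu

Derivation:
Start: bits=0000000
After insert 'koi': sets bits 4 6 -> bits=0000101
After insert 'ant': sets bits 2 4 -> bits=0010101
After insert 'elk': sets bits 2 3 -> bits=0011101
After insert 'ram': sets bits 0 3 -> bits=1011101
Not inserted: ape bat fox gnu rat — query each against bits=1011101:
query ape: checks bit4=1, bit5=0 (has a 0) -> no => not a false positive
query bat: checks bit0=1, bit2=1 (all 1) -> maybe => FALSE POSITIVE
query fox: checks bit3=1, bit5=0 (has a 0) -> no => not a false positive
query gnu: checks bit0=1 (all 1) -> maybe => FALSE POSITIVE
query rat: checks bit1=0, bit3=1 (has a 0) -> no => not a false positive
False positives (alphabetical): bat gnu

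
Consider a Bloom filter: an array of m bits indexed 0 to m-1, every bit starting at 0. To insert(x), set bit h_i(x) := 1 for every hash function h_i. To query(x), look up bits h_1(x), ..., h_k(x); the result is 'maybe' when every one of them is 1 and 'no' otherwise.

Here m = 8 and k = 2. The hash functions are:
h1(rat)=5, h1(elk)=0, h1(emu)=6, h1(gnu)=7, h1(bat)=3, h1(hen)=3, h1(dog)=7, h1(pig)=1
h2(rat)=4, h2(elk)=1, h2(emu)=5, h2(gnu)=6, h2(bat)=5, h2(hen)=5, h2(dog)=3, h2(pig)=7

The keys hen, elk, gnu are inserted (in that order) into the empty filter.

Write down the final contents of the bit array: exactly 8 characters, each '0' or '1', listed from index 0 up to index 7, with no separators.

Answer: 11010111

Derivation:
Start: bits=00000000
After insert 'hen': sets bits 3 5 -> bits=00010100
After insert 'elk': sets bits 0 1 -> bits=11010100
After insert 'gnu': sets bits 6 7 -> bits=11010111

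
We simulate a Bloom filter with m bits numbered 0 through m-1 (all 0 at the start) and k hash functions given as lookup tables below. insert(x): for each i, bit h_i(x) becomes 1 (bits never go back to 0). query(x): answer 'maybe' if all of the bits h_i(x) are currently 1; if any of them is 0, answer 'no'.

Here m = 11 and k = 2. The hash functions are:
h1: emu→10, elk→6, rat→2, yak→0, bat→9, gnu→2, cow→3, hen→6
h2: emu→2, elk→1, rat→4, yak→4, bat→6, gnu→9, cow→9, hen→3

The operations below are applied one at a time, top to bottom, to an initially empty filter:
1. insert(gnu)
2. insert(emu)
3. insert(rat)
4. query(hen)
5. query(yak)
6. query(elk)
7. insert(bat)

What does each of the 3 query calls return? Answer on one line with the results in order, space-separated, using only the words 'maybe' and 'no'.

Answer: no no no

Derivation:
Start: bits=00000000000
Op 1: insert gnu -> sets bits 2 9 -> bits=00100000010
Op 2: insert emu -> sets bits 2 10 -> bits=00100000011
Op 3: insert rat -> sets bits 2 4 -> bits=00101000011
Op 4: query hen -> checks bit3=0, bit6=0 (has a 0) -> no
Op 5: query yak -> checks bit0=0, bit4=1 (has a 0) -> no
Op 6: query elk -> checks bit1=0, bit6=0 (has a 0) -> no
Op 7: insert bat -> sets bits 6 9 -> bits=00101010011
Query results in order: no no no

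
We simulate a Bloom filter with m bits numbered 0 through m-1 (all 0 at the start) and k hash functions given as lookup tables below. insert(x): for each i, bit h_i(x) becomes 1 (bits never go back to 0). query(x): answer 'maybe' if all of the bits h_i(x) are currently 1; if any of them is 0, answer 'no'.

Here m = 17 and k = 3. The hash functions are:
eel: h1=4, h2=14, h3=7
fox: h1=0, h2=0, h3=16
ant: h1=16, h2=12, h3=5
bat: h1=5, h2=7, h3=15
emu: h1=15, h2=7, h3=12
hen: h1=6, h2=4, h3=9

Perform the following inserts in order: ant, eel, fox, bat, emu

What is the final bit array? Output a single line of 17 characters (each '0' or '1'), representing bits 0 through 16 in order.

Answer: 10001101000010111

Derivation:
Start: bits=00000000000000000
After insert 'ant': sets bits 5 12 16 -> bits=00000100000010001
After insert 'eel': sets bits 4 7 14 -> bits=00001101000010101
After insert 'fox': sets bits 0 16 -> bits=10001101000010101
After insert 'bat': sets bits 5 7 15 -> bits=10001101000010111
After insert 'emu': sets bits 7 12 15 -> bits=10001101000010111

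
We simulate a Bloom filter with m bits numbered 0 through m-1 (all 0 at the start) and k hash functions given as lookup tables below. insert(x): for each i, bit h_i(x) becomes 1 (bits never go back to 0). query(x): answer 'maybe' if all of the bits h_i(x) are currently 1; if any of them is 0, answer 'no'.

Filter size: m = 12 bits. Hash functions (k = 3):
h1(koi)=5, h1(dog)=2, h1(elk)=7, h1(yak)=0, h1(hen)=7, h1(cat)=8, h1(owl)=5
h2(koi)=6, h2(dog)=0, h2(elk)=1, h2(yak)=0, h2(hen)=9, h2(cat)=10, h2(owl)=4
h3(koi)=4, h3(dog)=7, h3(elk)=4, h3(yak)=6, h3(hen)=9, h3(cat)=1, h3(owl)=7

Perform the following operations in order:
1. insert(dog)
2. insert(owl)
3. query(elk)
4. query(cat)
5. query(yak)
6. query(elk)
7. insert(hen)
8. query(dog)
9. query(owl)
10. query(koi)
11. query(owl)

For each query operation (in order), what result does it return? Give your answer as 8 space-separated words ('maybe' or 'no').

Answer: no no no no maybe maybe no maybe

Derivation:
Start: bits=000000000000
Op 1: insert dog -> sets bits 0 2 7 -> bits=101000010000
Op 2: insert owl -> sets bits 4 5 7 -> bits=101011010000
Op 3: query elk -> checks bit1=0, bit4=1, bit7=1 (has a 0) -> no
Op 4: query cat -> checks bit1=0, bit8=0, bit10=0 (has a 0) -> no
Op 5: query yak -> checks bit0=1, bit6=0 (has a 0) -> no
Op 6: query elk -> checks bit1=0, bit4=1, bit7=1 (has a 0) -> no
Op 7: insert hen -> sets bits 7 9 -> bits=101011010100
Op 8: query dog -> checks bit0=1, bit2=1, bit7=1 (all 1) -> maybe
Op 9: query owl -> checks bit4=1, bit5=1, bit7=1 (all 1) -> maybe
Op 10: query koi -> checks bit4=1, bit5=1, bit6=0 (has a 0) -> no
Op 11: query owl -> checks bit4=1, bit5=1, bit7=1 (all 1) -> maybe
Query results in order: no no no no maybe maybe no maybe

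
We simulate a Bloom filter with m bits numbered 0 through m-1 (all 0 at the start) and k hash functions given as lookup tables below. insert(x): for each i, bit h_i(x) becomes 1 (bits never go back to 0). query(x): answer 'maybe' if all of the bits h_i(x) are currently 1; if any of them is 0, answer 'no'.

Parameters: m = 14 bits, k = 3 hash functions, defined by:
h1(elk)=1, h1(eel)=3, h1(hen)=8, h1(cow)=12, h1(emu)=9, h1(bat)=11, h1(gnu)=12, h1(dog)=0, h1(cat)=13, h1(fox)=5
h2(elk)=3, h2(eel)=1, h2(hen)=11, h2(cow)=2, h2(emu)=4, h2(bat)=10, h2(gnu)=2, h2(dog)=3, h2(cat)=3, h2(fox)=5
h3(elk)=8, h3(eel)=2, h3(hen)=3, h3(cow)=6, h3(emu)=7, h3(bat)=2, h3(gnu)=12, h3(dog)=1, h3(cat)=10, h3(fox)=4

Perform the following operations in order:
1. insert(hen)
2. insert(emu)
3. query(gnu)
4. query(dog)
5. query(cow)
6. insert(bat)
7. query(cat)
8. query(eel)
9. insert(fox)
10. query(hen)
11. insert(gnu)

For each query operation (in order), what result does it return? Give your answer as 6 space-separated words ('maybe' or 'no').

Answer: no no no no no maybe

Derivation:
Start: bits=00000000000000
Op 1: insert hen -> sets bits 3 8 11 -> bits=00010000100100
Op 2: insert emu -> sets bits 4 7 9 -> bits=00011001110100
Op 3: query gnu -> checks bit2=0, bit12=0 (has a 0) -> no
Op 4: query dog -> checks bit0=0, bit1=0, bit3=1 (has a 0) -> no
Op 5: query cow -> checks bit2=0, bit6=0, bit12=0 (has a 0) -> no
Op 6: insert bat -> sets bits 2 10 11 -> bits=00111001111100
Op 7: query cat -> checks bit3=1, bit10=1, bit13=0 (has a 0) -> no
Op 8: query eel -> checks bit1=0, bit2=1, bit3=1 (has a 0) -> no
Op 9: insert fox -> sets bits 4 5 -> bits=00111101111100
Op 10: query hen -> checks bit3=1, bit8=1, bit11=1 (all 1) -> maybe
Op 11: insert gnu -> sets bits 2 12 -> bits=00111101111110
Query results in order: no no no no no maybe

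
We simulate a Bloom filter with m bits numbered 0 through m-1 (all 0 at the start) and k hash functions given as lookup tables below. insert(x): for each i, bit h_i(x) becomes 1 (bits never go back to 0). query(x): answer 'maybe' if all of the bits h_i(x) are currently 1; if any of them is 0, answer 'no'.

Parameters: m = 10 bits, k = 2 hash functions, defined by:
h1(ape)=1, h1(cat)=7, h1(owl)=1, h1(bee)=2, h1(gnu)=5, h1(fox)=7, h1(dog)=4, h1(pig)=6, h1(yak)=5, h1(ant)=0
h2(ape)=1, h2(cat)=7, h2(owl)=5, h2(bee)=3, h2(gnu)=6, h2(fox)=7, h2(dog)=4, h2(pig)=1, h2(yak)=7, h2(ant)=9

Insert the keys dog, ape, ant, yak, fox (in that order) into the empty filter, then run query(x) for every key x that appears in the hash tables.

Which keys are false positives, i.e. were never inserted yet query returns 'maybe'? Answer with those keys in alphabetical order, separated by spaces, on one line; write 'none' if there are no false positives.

Answer: cat owl

Derivation:
Start: bits=0000000000
After insert 'dog': sets bits 4 -> bits=0000100000
After insert 'ape': sets bits 1 -> bits=0100100000
After insert 'ant': sets bits 0 9 -> bits=1100100001
After insert 'yak': sets bits 5 7 -> bits=1100110101
After insert 'fox': sets bits 7 -> bits=1100110101
Not inserted: bee cat gnu owl pig — query each against bits=1100110101:
query bee: checks bit2=0, bit3=0 (has a 0) -> no => not a false positive
query cat: checks bit7=1 (all 1) -> maybe => FALSE POSITIVE
query gnu: checks bit5=1, bit6=0 (has a 0) -> no => not a false positive
query owl: checks bit1=1, bit5=1 (all 1) -> maybe => FALSE POSITIVE
query pig: checks bit1=1, bit6=0 (has a 0) -> no => not a false positive
False positives (alphabetical): cat owl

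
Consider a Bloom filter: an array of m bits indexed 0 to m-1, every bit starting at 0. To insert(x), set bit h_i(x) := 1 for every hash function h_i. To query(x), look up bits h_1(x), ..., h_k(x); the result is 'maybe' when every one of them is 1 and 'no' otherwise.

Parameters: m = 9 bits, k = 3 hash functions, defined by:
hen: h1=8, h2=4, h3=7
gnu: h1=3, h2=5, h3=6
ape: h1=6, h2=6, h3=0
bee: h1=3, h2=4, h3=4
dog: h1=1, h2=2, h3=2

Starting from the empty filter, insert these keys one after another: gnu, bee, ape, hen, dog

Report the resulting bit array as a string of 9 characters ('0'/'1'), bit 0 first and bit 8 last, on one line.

Answer: 111111111

Derivation:
Start: bits=000000000
After insert 'gnu': sets bits 3 5 6 -> bits=000101100
After insert 'bee': sets bits 3 4 -> bits=000111100
After insert 'ape': sets bits 0 6 -> bits=100111100
After insert 'hen': sets bits 4 7 8 -> bits=100111111
After insert 'dog': sets bits 1 2 -> bits=111111111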